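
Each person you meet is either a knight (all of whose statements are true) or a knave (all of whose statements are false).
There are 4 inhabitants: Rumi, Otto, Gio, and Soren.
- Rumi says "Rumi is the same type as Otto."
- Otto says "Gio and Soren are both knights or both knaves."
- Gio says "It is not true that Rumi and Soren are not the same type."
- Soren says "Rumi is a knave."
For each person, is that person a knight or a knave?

Rumi is a knight, Otto is a knight, Gio is a knave, and Soren is a knave.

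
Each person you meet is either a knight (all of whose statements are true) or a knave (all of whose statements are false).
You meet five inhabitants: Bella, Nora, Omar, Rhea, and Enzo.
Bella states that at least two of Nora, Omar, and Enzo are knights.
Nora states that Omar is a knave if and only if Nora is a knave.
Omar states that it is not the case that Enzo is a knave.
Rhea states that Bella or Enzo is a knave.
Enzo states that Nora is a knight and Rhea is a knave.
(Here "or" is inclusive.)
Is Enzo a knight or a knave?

Enzo is a knight.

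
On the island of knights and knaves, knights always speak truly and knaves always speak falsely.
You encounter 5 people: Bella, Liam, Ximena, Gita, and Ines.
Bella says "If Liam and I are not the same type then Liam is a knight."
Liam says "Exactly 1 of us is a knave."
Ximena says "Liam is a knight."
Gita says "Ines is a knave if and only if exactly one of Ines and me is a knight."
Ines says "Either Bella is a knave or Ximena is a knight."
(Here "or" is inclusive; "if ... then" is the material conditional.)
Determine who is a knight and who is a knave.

Bella is a knight, and the claim "if Liam and I are not the same type then Liam is a knight" is indeed true.
Since Liam is a knight, "exactly 1 of us is a knave" needs to be true, which holds.
Ximena is a knight, so "Liam is a knight" must be true — and it is.
Gita is a knave; "Ines is a knave if and only if exactly one of Ines and me is a knight" is False, as required.
Since Ines is a knight, "either Bella is a knave or Ximena is a knight" needs to be true, which holds.

Bella is a knight, Liam is a knight, Ximena is a knight, Gita is a knave, and Ines is a knight.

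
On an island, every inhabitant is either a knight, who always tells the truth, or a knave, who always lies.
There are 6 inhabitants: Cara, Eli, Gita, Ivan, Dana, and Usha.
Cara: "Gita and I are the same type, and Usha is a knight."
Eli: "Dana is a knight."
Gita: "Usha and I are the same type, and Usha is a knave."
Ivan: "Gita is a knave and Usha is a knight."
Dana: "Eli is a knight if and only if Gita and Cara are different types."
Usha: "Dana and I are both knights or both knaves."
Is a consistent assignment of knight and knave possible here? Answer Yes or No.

No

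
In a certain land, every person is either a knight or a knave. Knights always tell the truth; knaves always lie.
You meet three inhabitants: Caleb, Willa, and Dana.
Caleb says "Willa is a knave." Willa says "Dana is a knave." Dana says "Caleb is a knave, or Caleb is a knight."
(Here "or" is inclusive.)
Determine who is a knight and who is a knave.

Caleb is a knight, Willa is a knave, and Dana is a knight.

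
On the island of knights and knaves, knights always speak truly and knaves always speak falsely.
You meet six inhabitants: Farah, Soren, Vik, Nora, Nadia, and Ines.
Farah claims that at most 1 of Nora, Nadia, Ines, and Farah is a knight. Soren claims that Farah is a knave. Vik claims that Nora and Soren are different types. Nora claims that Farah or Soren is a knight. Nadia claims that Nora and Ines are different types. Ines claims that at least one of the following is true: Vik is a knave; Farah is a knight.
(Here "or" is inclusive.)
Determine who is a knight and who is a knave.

Knights: Soren, Nora, and Ines. Knaves: Farah, Vik, and Nadia.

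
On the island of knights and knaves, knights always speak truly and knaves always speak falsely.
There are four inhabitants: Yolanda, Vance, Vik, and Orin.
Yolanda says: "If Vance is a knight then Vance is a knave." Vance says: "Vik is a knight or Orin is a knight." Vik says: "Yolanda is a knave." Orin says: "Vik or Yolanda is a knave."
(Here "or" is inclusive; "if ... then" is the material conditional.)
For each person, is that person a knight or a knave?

Yolanda is a knave, Vance is a knight, Vik is a knight, and Orin is a knight.

As a knave, Yolanda's statement "if Vance is a knight then Vance is a knave" should be false; it is.
As a knight, Vance's statement "Vik is a knight or Orin is a knight" should be true; it is.
Since Vik is a knight, "Yolanda is a knave" needs to be true, which holds.
As a knight, Orin's statement "Vik or Yolanda is a knave" should be true; it is.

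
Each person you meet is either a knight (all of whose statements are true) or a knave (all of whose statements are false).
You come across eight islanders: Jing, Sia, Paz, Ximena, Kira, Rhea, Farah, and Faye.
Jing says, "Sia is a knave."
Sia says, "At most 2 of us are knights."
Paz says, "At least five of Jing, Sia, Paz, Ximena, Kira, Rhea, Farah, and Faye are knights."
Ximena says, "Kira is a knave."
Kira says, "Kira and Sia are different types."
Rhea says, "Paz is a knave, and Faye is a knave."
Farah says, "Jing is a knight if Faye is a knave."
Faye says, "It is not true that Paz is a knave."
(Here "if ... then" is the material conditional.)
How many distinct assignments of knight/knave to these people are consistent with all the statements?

4

Consistent assignments:
  Jing=knight, Sia=knave, Paz=knight, Ximena=knight, Kira=knave, Rhea=knave, Farah=knight, Faye=knight
  Jing=knight, Sia=knave, Paz=knight, Ximena=knave, Kira=knight, Rhea=knave, Farah=knight, Faye=knight
  Jing=knight, Sia=knave, Paz=knave, Ximena=knight, Kira=knave, Rhea=knight, Farah=knight, Faye=knave
  Jing=knight, Sia=knave, Paz=knave, Ximena=knave, Kira=knight, Rhea=knight, Farah=knight, Faye=knave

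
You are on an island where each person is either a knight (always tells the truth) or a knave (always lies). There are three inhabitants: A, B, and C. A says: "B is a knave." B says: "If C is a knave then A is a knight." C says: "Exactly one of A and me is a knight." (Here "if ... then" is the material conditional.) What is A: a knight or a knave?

A is a knave.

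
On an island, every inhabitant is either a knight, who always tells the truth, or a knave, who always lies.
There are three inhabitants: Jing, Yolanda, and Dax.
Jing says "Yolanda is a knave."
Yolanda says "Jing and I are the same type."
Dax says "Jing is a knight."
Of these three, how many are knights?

The unique consistent assignment is Jing=knight, Yolanda=knave, Dax=knight.
That has 2 knights.

2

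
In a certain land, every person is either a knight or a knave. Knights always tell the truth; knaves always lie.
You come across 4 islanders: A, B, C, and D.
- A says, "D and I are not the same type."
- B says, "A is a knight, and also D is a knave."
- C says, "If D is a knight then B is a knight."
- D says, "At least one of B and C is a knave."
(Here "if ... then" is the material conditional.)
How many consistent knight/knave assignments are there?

1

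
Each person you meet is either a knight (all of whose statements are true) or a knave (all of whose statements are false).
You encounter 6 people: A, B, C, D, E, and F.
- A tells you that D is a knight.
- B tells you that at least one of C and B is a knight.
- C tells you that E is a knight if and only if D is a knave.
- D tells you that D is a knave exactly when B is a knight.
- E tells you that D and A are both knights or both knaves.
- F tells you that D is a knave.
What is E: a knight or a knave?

E is a knight.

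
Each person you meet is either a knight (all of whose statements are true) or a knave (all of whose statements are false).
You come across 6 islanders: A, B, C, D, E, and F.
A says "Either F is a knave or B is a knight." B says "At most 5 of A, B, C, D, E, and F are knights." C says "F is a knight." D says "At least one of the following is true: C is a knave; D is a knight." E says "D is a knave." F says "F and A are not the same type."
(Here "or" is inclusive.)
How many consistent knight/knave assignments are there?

0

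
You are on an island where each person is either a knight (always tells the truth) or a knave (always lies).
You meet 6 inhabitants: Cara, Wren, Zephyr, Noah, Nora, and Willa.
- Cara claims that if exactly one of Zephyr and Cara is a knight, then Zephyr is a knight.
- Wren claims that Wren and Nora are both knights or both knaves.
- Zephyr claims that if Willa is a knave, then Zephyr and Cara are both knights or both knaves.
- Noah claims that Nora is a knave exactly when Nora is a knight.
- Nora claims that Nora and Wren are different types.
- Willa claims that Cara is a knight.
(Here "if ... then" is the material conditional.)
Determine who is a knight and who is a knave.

Cara is a knight, Wren is a knave, Zephyr is a knight, Noah is a knave, Nora is a knight, and Willa is a knight.

Cara is a knight; "if exactly one of Zephyr and Cara is a knight, then Zephyr is a knight" is true, as required.
Wren (knave): "Wren and Nora are both knights or both knaves" — False. ✓
Since Zephyr is a knight, "if Willa is a knave, then Zephyr and Cara are both knights or both knaves" needs to be true, which holds.
Noah (knave): "Nora is a knave exactly when Nora is a knight" — False. ✓
Since Nora is a knight, "Nora and Wren are different types" needs to be true, which holds.
Willa is a knight; "Cara is a knight" is true, as required.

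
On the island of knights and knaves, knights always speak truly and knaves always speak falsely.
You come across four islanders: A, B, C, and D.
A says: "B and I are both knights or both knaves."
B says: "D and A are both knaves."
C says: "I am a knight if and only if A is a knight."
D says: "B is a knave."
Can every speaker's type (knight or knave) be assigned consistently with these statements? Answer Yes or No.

No

Checking all 16 assignments, each has at least one speaker whose statement's truth value contradicts their type.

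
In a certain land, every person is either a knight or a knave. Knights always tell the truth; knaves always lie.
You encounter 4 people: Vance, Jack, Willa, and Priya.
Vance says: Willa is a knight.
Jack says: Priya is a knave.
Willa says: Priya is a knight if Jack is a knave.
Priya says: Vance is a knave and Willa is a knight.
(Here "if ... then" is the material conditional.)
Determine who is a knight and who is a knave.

Vance is a knight, Jack is a knight, Willa is a knight, and Priya is a knave.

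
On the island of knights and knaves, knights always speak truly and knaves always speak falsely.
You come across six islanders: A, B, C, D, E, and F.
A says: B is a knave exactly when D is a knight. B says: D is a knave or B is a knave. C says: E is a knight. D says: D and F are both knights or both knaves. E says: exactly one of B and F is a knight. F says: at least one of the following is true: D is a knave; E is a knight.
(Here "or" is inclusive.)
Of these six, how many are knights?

3

The unique consistent assignment is A=knight, B=knight, C=knave, D=knave, E=knave, F=knight.
That has 3 knights.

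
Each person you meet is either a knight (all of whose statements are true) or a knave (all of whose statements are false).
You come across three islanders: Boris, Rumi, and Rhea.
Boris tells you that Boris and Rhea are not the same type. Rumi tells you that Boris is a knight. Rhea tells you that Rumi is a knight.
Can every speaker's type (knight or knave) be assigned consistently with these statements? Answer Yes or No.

Yes

One consistent assignment: Boris=knave, Rumi=knave, Rhea=knave.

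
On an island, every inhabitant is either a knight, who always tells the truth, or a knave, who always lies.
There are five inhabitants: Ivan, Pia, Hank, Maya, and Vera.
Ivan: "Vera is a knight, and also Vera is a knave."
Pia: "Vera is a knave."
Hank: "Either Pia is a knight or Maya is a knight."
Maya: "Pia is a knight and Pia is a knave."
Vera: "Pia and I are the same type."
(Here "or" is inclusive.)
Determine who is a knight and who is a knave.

Since Ivan is a knave, "Vera is a knight, and also Vera is a knave" needs to be false, which holds.
Pia is a knight, so "Vera is a knave" must be True — and it is.
As a knight, Hank's statement "either Pia is a knight or Maya is a knight" should be True; it is.
Maya is a knave, and the claim "Pia is a knight and Pia is a knave" is indeed false.
Vera is a knave; "Pia and I are the same type" is false, as required.

Ivan is a knave, Pia is a knight, Hank is a knight, Maya is a knave, and Vera is a knave.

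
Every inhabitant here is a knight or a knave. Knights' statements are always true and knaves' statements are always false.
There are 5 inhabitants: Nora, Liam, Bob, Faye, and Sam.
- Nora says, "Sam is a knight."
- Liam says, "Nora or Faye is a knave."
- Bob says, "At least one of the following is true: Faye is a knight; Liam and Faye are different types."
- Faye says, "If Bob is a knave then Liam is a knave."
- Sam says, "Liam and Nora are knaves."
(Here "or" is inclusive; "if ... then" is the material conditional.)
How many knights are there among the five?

The unique consistent assignment is Nora=knave, Liam=knight, Bob=knight, Faye=knight, Sam=knave.
That has 3 knights.

3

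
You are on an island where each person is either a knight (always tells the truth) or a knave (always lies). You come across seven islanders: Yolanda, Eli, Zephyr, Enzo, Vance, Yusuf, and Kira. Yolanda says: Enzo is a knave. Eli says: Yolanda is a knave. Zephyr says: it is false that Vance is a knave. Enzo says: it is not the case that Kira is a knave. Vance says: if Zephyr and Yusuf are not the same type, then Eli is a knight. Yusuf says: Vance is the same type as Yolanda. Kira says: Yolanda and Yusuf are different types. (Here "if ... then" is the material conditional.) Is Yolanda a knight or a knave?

Consistent assignments: {Yolanda=knight, Eli=knave, Zephyr=knight, Enzo=knave, Vance=knight, Yusuf=knight, Kira=knave}
In every consistent assignment, Yolanda is a knight.

Yolanda is a knight.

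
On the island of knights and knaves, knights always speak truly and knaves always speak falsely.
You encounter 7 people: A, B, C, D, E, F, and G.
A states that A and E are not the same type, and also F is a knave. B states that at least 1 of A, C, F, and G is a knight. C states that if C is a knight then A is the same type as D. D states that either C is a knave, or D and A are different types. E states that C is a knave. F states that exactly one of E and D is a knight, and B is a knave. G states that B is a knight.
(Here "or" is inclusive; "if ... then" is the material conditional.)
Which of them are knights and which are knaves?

Knights: B, C, and G. Knaves: A, D, E, and F.

Since A is a knave, "A and E are not the same type, and also F is a knave" needs to be false, which holds.
B is a knight, so "at least 1 of A, C, F, and G is a knight" must be true — and it is.
C is a knight; "if C is a knight then A is the same type as D" is true, as required.
D is a knave; "either C is a knave, or D and A are different types" is false, as required.
E is a knave, so "C is a knave" must be false — and it is.
F is a knave; "exactly one of E and D is a knight, and B is a knave" is false, as required.
G (knight): "B is a knight" — true. ✓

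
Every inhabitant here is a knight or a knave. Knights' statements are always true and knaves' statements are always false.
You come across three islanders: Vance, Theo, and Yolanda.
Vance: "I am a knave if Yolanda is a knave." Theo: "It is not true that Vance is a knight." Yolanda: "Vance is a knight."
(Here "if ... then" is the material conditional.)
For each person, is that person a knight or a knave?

Suppose Vance is a knave. Then Vance's statement "I am a knave if Yolanda is a knave" would have to be false. Checking the 4 ways to assign the others, none is consistent with every speaker.
(For instance, with Theo=knave, Yolanda=knight, Vance's claim "I am a knave if Yolanda is a knave" comes out true where it would need to be false.)
So Vance must be a knight, making "I am a knave if Yolanda is a knave" true. Taking Vance=knight, Theo=knave, Yolanda=knight, each remaining statement checks out:
  Theo (knave): "it is not true that Vance is a knight" — false. ✓
  Yolanda (knight): "Vance is a knight" — true. ✓
This is the unique consistent assignment.

Knights: Vance and Yolanda. Knaves: Theo.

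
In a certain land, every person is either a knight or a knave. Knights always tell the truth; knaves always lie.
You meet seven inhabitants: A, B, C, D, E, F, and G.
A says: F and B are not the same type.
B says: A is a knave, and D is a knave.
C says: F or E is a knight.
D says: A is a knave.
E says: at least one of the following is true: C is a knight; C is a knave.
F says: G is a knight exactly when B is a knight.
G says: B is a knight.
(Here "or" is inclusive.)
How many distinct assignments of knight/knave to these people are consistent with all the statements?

1

Consistent assignments:
  A=knight, B=knave, C=knight, D=knave, E=knight, F=knight, G=knave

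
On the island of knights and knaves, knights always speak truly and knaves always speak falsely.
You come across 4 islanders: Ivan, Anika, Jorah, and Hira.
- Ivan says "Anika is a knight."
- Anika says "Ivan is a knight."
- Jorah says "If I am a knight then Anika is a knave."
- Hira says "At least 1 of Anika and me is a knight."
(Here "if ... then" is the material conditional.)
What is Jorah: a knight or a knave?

Consistent assignments: {Ivan=knave, Anika=knave, Jorah=knight, Hira=knight}; {Ivan=knave, Anika=knave, Jorah=knight, Hira=knave}
In every consistent assignment, Jorah is a knight.

Jorah is a knight.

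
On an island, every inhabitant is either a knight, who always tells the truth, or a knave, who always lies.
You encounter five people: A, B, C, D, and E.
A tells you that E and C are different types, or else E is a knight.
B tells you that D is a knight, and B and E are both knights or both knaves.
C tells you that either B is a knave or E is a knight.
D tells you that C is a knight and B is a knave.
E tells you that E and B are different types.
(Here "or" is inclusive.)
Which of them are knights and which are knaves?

A is a knight, B is a knave, C is a knight, D is a knight, and E is a knight.

A is a knight, and the claim "E and C are different types, or else E is a knight" is indeed True.
B is a knave; "D is a knight, and B and E are both knights or both knaves" is false, as required.
C is a knight; "either B is a knave or E is a knight" is True, as required.
D is a knight, and the claim "C is a knight and B is a knave" is indeed True.
E is a knight, so "E and B are different types" must be True — and it is.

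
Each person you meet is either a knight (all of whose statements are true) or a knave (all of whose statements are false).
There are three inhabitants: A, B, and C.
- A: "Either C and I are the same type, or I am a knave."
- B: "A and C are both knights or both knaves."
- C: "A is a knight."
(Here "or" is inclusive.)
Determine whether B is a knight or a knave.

Consistent assignments: {A=knight, B=knight, C=knight}
In every consistent assignment, B is a knight.

B is a knight.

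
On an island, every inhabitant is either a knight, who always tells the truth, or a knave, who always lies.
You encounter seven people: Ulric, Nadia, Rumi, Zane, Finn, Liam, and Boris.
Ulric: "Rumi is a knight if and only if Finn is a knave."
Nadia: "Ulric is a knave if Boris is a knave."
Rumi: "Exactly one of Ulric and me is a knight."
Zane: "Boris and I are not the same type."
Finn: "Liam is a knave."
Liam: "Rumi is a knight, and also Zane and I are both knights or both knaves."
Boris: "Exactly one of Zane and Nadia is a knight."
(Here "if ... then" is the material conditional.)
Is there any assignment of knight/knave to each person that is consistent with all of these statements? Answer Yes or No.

Yes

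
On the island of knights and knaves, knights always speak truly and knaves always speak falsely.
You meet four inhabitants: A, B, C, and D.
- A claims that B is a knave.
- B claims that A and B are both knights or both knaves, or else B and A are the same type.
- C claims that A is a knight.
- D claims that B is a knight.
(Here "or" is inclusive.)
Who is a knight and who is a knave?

A is a knight, B is a knave, C is a knight, and D is a knave.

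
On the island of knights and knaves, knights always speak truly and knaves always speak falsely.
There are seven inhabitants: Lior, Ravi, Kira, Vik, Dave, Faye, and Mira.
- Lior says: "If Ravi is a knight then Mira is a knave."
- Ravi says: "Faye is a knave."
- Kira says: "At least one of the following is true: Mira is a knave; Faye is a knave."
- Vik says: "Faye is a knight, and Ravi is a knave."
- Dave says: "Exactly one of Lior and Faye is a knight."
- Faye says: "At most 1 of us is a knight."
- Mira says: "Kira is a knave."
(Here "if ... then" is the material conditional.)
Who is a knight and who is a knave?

Lior is a knight, so "if Ravi is a knight then Mira is a knave" must be true — and it is.
Ravi is a knight, and the claim "Faye is a knave" is indeed true.
Kira is a knight, and the claim "at least one of the following is true: Mira is a knave; Faye is a knave" is indeed true.
Vik is a knave, so "Faye is a knight, and Ravi is a knave" must be false — and it is.
Dave (knight): "exactly one of Lior and Faye is a knight" — true. ✓
Faye is a knave, so "at most 1 of us is a knight" must be false — and it is.
Mira (knave): "Kira is a knave" — false. ✓

Lior is a knight, Ravi is a knight, Kira is a knight, Vik is a knave, Dave is a knight, Faye is a knave, and Mira is a knave.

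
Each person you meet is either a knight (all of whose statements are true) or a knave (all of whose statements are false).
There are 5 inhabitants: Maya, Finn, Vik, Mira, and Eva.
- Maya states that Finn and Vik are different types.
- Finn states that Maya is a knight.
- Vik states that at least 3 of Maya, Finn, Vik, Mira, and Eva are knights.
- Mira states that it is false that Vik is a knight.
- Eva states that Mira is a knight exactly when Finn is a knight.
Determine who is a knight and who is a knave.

Maya is a knave; "Finn and Vik are different types" is false, as required.
Finn is a knave, so "Maya is a knight" must be false — and it is.
As a knave, Vik's statement "at least 3 of Maya, Finn, Vik, Mira, and Eva are knights" should be false; it is.
Mira is a knight; "it is false that Vik is a knight" is True, as required.
Eva is a knave, so "Mira is a knight exactly when Finn is a knight" must be false — and it is.

Maya is a knave, Finn is a knave, Vik is a knave, Mira is a knight, and Eva is a knave.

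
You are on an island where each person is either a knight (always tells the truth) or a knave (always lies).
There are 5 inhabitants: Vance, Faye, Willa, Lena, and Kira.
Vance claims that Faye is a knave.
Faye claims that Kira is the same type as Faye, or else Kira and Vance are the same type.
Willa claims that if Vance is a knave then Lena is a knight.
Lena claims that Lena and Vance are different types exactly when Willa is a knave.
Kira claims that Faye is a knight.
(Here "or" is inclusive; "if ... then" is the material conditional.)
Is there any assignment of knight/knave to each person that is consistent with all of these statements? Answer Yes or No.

One consistent assignment: Vance=knave, Faye=knight, Willa=knave, Lena=knave, Kira=knight.

Yes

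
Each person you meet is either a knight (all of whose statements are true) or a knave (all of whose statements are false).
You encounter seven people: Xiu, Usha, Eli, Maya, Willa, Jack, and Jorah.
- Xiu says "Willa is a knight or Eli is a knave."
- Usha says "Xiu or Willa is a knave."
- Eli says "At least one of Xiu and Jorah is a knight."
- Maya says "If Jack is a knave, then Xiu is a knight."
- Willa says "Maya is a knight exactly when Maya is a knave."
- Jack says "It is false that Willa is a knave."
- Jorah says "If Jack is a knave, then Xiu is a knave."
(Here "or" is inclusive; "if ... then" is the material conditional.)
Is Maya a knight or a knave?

Maya is a knave.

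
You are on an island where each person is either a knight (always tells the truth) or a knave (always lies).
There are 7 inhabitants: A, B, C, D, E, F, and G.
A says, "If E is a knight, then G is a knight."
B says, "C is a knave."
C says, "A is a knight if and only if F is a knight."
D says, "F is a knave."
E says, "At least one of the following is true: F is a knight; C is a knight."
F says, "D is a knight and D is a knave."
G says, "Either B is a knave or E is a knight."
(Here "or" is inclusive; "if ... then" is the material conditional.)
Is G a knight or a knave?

G is a knave.

Consistent assignments: {A=knight, B=knight, C=knave, D=knight, E=knave, F=knave, G=knave}
In every consistent assignment, G is a knave.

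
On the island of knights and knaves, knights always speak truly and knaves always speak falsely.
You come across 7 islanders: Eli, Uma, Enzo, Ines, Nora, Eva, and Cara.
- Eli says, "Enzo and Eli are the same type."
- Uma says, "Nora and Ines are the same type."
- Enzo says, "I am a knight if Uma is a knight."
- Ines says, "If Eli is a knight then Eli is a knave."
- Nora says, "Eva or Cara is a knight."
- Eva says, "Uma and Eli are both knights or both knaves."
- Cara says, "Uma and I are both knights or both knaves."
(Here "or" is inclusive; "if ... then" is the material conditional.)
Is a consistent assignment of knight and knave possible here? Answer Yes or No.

One consistent assignment: Eli=knave, Uma=knight, Enzo=knight, Ines=knight, Nora=knight, Eva=knave, Cara=knight.

Yes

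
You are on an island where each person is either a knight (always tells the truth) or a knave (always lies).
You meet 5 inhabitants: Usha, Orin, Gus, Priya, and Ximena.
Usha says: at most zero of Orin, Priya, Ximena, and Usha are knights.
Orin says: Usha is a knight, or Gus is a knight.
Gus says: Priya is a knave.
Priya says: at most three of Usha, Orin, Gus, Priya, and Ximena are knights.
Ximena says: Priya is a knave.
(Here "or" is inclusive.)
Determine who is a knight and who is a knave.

Suppose Usha is a knight. Then Usha's statement "at most zero of Orin, Priya, Ximena, and Usha are knights" would have to be true. Checking the 16 ways to assign the others, none is consistent with every speaker.
(For instance, with Orin=knave, Gus=knave, Priya=knight, Ximena=knave, Usha's claim "at most zero of Orin, Priya, Ximena, and Usha are knights" comes out false where it would need to be true.)
So Usha must be a knave, making "at most zero of Orin, Priya, Ximena, and Usha are knights" false. Taking Usha=knave, Orin=knave, Gus=knave, Priya=knight, Ximena=knave, each remaining statement checks out:
  Orin (knave): "Usha is a knight, or Gus is a knight" — false. ✓
  Gus (knave): "Priya is a knave" — false. ✓
  Priya (knight): "at most three of Usha, Orin, Gus, Priya, and Ximena are knights" — true. ✓
  Ximena (knave): "Priya is a knave" — false. ✓
This is the unique consistent assignment.

Knights: Priya. Knaves: Usha, Orin, Gus, and Ximena.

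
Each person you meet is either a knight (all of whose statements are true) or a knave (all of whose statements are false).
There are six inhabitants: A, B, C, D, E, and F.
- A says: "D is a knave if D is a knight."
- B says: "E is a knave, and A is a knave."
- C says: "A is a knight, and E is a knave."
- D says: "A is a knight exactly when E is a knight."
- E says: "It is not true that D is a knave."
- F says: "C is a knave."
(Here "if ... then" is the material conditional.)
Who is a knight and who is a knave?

A is a knight, B is a knave, C is a knight, D is a knave, E is a knave, and F is a knave.

As a knight, A's statement "D is a knave if D is a knight" should be True; it is.
B is a knave; "E is a knave, and A is a knave" is False, as required.
C is a knight, so "A is a knight, and E is a knave" must be True — and it is.
As a knave, D's statement "A is a knight exactly when E is a knight" should be False; it is.
As a knave, E's statement "it is not true that D is a knave" should be False; it is.
As a knave, F's statement "C is a knave" should be False; it is.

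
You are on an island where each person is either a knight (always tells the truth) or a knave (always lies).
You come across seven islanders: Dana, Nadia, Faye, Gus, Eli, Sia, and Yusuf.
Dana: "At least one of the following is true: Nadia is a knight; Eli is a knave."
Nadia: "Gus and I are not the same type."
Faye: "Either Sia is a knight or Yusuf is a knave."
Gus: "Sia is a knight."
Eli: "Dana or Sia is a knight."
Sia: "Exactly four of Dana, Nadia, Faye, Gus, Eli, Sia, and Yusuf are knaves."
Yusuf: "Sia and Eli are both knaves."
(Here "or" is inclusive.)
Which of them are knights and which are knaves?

Dana is a knight, Nadia is a knight, Faye is a knight, Gus is a knave, Eli is a knight, Sia is a knave, and Yusuf is a knave.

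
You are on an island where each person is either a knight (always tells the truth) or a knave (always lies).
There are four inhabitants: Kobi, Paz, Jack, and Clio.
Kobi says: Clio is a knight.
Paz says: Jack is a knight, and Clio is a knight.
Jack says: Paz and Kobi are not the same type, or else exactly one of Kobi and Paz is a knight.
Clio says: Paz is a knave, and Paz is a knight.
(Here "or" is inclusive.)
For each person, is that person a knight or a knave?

Knights: none. Knaves: Kobi, Paz, Jack, and Clio.

As a knave, Kobi's statement "Clio is a knight" should be False; it is.
As a knave, Paz's statement "Jack is a knight, and Clio is a knight" should be False; it is.
As a knave, Jack's statement "Paz and Kobi are not the same type, or else exactly one of Kobi and Paz is a knight" should be False; it is.
As a knave, Clio's statement "Paz is a knave, and Paz is a knight" should be False; it is.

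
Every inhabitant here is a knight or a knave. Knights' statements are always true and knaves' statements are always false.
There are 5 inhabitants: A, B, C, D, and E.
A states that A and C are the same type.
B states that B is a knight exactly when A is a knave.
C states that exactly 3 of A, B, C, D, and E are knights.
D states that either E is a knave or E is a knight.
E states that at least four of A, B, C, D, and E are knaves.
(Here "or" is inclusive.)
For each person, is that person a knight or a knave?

A is a knave, B is a knight, C is a knight, D is a knight, and E is a knave.

Suppose A is a knight. Then A's statement "A and C are the same type" would have to be true. Checking the 16 ways to assign the others, none is consistent with every speaker.
(For instance, with B=knight, C=knight, D=knight, E=knave, B's claim "B is a knight exactly when A is a knave" comes out false where it would need to be true.)
So A must be a knave, making "A and C are the same type" false. Taking A=knave, B=knight, C=knight, D=knight, E=knave, each remaining statement checks out:
  B (knight): "B is a knight exactly when A is a knave" — true. ✓
  C (knight): "exactly 3 of A, B, C, D, and E are knights" — true. ✓
  D (knight): "either E is a knave or E is a knight" — true. ✓
  E (knave): "at least four of A, B, C, D, and E are knaves" — false. ✓
This is the unique consistent assignment.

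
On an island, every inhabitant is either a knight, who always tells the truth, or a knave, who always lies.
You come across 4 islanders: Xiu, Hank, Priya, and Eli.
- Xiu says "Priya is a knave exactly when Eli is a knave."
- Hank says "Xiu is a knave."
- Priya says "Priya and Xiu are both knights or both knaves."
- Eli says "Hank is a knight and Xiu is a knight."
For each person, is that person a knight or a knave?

Suppose Xiu is a knave. Then Xiu's statement "Priya is a knave exactly when Eli is a knave" would have to be false. Checking the 8 ways to assign the others, none is consistent with every speaker.
(For instance, with Hank=knave, Priya=knave, Eli=knave, Xiu's claim "Priya is a knave exactly when Eli is a knave" comes out true where it would need to be false.)
So Xiu must be a knight, making "Priya is a knave exactly when Eli is a knave" true. Taking Xiu=knight, Hank=knave, Priya=knave, Eli=knave, each remaining statement checks out:
  Hank (knave): "Xiu is a knave" — false. ✓
  Priya (knave): "Priya and Xiu are both knights or both knaves" — false. ✓
  Eli (knave): "Hank is a knight and Xiu is a knight" — false. ✓
This is the unique consistent assignment.

Xiu is a knight, Hank is a knave, Priya is a knave, and Eli is a knave.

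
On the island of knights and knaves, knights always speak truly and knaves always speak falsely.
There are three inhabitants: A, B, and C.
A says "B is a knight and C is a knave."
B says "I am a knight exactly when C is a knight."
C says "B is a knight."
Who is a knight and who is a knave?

A is a knave, B is a knight, and C is a knight.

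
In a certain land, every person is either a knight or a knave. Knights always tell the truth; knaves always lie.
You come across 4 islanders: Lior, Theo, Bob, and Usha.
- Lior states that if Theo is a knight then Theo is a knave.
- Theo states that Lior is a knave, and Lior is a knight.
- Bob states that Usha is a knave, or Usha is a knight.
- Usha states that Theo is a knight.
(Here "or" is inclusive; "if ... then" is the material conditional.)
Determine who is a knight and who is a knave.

Suppose Lior is a knave. Then Lior's statement "if Theo is a knight then Theo is a knave" would have to be false. Checking the 8 ways to assign the others, none is consistent with every speaker.
(For instance, with Theo=knave, Bob=knight, Usha=knave, Lior's claim "if Theo is a knight then Theo is a knave" comes out true where it would need to be false.)
So Lior must be a knight, making "if Theo is a knight then Theo is a knave" true. Taking Lior=knight, Theo=knave, Bob=knight, Usha=knave, each remaining statement checks out:
  Theo (knave): "Lior is a knave, and Lior is a knight" — false. ✓
  Bob (knight): "Usha is a knave, or Usha is a knight" — true. ✓
  Usha (knave): "Theo is a knight" — false. ✓
This is the unique consistent assignment.

Knights: Lior and Bob. Knaves: Theo and Usha.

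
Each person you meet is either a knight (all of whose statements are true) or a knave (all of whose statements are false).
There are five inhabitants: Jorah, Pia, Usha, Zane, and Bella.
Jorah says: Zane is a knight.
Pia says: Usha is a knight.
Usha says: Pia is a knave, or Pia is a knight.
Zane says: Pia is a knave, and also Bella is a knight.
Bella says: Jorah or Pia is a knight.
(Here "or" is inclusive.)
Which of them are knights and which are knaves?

Knights: Pia, Usha, and Bella. Knaves: Jorah and Zane.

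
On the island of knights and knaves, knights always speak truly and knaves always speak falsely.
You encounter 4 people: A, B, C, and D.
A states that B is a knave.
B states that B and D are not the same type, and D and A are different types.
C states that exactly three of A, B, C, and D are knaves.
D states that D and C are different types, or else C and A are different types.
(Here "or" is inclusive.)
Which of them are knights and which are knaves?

A is a knight, B is a knave, C is a knave, and D is a knight.

Suppose A is a knave. Then A's statement "B is a knave" would have to be false. Checking the 8 ways to assign the others, none is consistent with every speaker.
(For instance, with B=knave, C=knave, D=knight, A's claim "B is a knave" comes out true where it would need to be false.)
So A must be a knight, making "B is a knave" true. Taking A=knight, B=knave, C=knave, D=knight, each remaining statement checks out:
  B (knave): "B and D are not the same type, and D and A are different types" — false. ✓
  C (knave): "exactly three of A, B, C, and D are knaves" — false. ✓
  D (knight): "D and C are different types, or else C and A are different types" — true. ✓
This is the unique consistent assignment.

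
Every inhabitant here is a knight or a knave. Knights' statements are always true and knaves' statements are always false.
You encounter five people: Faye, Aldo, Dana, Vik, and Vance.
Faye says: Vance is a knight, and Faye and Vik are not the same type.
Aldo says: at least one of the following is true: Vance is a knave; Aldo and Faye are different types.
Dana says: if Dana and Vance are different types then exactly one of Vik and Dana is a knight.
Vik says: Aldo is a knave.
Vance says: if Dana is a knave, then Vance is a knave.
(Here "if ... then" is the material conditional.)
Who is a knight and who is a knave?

Knights: Aldo, Dana, and Vance. Knaves: Faye and Vik.

Suppose Faye is a knight. Then Faye's statement "Vance is a knight, and Faye and Vik are not the same type" would have to be true. Checking the 16 ways to assign the others, none is consistent with every speaker.
(For instance, with Aldo=knight, Dana=knight, Vik=knave, Vance=knight, Aldo's claim "at least one of the following is true: Vance is a knave; Aldo and Faye are different types" comes out false where it would need to be true.)
So Faye must be a knave, making "Vance is a knight, and Faye and Vik are not the same type" false. Taking Faye=knave, Aldo=knight, Dana=knight, Vik=knave, Vance=knight, each remaining statement checks out:
  Aldo (knight): "at least one of the following is true: Vance is a knave; Aldo and Faye are different types" — true. ✓
  Dana (knight): "if Dana and Vance are different types then exactly one of Vik and Dana is a knight" — true. ✓
  Vik (knave): "Aldo is a knave" — false. ✓
  Vance (knight): "if Dana is a knave, then Vance is a knave" — true. ✓
This is the unique consistent assignment.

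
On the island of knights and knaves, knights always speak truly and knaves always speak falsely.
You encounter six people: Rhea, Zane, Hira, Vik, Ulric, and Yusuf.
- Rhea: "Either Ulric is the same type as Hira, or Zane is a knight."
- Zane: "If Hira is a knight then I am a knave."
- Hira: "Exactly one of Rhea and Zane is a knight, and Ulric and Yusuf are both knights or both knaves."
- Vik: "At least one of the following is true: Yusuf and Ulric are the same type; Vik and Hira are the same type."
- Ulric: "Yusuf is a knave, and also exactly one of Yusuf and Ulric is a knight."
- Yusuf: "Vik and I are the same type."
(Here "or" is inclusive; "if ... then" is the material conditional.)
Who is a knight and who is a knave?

Rhea is a knight, and the claim "either Ulric is the same type as Hira, or Zane is a knight" is indeed True.
Since Zane is a knight, "if Hira is a knight then I am a knave" needs to be True, which holds.
Hira is a knave, so "exactly one of Rhea and Zane is a knight, and Ulric and Yusuf are both knights or both knaves" must be false — and it is.
Vik is a knight, and the claim "at least one of the following is true: Yusuf and Ulric are the same type; Vik and Hira are the same type" is indeed True.
Ulric is a knave, so "Yusuf is a knave, and also exactly one of Yusuf and Ulric is a knight" must be false — and it is.
Yusuf is a knave; "Vik and I are the same type" is false, as required.

Rhea is a knight, Zane is a knight, Hira is a knave, Vik is a knight, Ulric is a knave, and Yusuf is a knave.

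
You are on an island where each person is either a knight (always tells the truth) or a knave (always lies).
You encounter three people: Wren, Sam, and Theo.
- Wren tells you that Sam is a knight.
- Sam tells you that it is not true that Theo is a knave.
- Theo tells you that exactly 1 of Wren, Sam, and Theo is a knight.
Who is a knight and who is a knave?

Since Wren is a knave, "Sam is a knight" needs to be False, which holds.
Since Sam is a knave, "it is not true that Theo is a knave" needs to be False, which holds.
As a knave, Theo's statement "exactly 1 of Wren, Sam, and Theo is a knight" should be False; it is.

Wren is a knave, Sam is a knave, and Theo is a knave.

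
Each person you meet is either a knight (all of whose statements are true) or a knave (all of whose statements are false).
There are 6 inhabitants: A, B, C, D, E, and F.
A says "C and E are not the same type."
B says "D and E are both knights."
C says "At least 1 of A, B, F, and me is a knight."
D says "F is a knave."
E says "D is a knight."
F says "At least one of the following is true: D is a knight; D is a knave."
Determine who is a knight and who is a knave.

Knights: A, C, and F. Knaves: B, D, and E.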